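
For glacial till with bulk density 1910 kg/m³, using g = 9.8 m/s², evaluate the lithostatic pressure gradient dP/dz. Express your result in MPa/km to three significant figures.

dP/dz = ρg = 1910 kg/m³ × 9.8 m/s² = 18718 Pa/m
= 18718 Pa/m × (1 MPa/km / 1000.0 Pa/m) = 18.718 MPa/km

18.7 MPa/km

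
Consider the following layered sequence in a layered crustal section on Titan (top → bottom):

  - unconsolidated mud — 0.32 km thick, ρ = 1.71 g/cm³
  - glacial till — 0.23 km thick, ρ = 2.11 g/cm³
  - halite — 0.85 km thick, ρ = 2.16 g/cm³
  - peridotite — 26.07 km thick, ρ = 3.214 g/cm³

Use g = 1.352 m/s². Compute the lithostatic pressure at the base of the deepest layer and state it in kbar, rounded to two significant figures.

1.2 kbar

unconsolidated mud: 1710 kg/m³ × 1.352 m/s² × 320 m = 7.398×10^5 Pa = 7.398×10^-3 kbar
glacial till: 2110 kg/m³ × 1.352 m/s² × 230 m = 6.561×10^5 Pa = 6.561×10^-3 kbar
halite: 2160 kg/m³ × 1.352 m/s² × 850 m = 2.482×10^6 Pa = 0.02482 kbar
peridotite: 3214 kg/m³ × 1.352 m/s² × 26070 m = 1.133×10^8 Pa = 1.133 kbar
Total = 7.398×10^-3 + 6.561×10^-3 + 0.02482 + 1.133 = 1.1716 kbar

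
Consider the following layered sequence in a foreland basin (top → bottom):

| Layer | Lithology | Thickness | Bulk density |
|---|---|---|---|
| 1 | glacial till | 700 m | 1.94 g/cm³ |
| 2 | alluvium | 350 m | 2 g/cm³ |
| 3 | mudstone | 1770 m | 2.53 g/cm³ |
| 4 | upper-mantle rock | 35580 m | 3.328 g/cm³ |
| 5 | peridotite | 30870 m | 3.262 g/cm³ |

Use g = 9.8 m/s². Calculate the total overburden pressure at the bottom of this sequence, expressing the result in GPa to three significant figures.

glacial till: 1940 kg/m³ × 9.8 m/s² × 700 m = 1.331×10^7 Pa = 0.01331 GPa
alluvium: 2000 kg/m³ × 9.8 m/s² × 350 m = 6.860×10^6 Pa = 6.860×10^-3 GPa
mudstone: 2530 kg/m³ × 9.8 m/s² × 1770 m = 4.389×10^7 Pa = 0.04389 GPa
upper-mantle rock: 3328 kg/m³ × 9.8 m/s² × 35580 m = 1.160×10^9 Pa = 1.160 GPa
peridotite: 3262 kg/m³ × 9.8 m/s² × 30870 m = 9.868×10^8 Pa = 0.9868 GPa
Total = 0.01331 + 6.860×10^-3 + 0.04389 + 1.160 + 0.9868 = 2.2113 GPa

2.21 GPa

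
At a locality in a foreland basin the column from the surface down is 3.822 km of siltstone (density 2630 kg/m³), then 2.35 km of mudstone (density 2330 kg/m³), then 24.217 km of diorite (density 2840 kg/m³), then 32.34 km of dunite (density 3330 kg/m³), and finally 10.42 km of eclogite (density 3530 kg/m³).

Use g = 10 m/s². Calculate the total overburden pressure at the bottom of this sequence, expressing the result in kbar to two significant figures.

siltstone: 2630 kg/m³ × 10 m/s² × 3822 m = 1.005×10^8 Pa = 1.005 kbar
mudstone: 2330 kg/m³ × 10 m/s² × 2350 m = 5.476×10^7 Pa = 0.5475 kbar
diorite: 2840 kg/m³ × 10 m/s² × 24217 m = 6.878×10^8 Pa = 6.878 kbar
dunite: 3330 kg/m³ × 10 m/s² × 32340 m = 1.077×10^9 Pa = 10.77 kbar
eclogite: 3530 kg/m³ × 10 m/s² × 10420 m = 3.678×10^8 Pa = 3.678 kbar
Total = 1.005 + 0.5475 + 6.878 + 10.77 + 3.678 = 22.878 kbar

23 kbar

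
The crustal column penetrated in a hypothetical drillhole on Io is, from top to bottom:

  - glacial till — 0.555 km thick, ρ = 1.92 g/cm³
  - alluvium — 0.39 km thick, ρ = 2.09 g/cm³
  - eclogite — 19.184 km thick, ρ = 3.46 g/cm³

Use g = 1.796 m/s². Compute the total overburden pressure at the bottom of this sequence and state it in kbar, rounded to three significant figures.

glacial till: 1920 kg/m³ × 1.796 m/s² × 555 m = 1.914×10^6 Pa = 0.01914 kbar
alluvium: 2090 kg/m³ × 1.796 m/s² × 390 m = 1.464×10^6 Pa = 0.01464 kbar
eclogite: 3460 kg/m³ × 1.796 m/s² × 19184 m = 1.192×10^8 Pa = 1.192 kbar
Total = 0.01914 + 0.01464 + 1.192 = 1.2259 kbar

1.23 kbar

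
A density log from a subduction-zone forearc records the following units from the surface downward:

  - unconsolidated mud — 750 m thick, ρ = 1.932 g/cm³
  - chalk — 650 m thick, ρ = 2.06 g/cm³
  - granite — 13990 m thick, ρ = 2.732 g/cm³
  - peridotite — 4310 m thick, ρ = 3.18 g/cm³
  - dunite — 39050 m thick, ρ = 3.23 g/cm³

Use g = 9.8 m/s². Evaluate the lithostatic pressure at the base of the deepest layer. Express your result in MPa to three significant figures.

unconsolidated mud: 1932 kg/m³ × 9.8 m/s² × 750 m = 1.420×10^7 Pa = 14.20 MPa
chalk: 2060 kg/m³ × 9.8 m/s² × 650 m = 1.312×10^7 Pa = 13.12 MPa
granite: 2732 kg/m³ × 9.8 m/s² × 13990 m = 3.746×10^8 Pa = 374.6 MPa
peridotite: 3180 kg/m³ × 9.8 m/s² × 4310 m = 1.343×10^8 Pa = 134.3 MPa
dunite: 3230 kg/m³ × 9.8 m/s² × 39050 m = 1.236×10^9 Pa = 1236 MPa
Total = 14.20 + 13.12 + 374.6 + 134.3 + 1236 = 1772.3 MPa

1770 MPa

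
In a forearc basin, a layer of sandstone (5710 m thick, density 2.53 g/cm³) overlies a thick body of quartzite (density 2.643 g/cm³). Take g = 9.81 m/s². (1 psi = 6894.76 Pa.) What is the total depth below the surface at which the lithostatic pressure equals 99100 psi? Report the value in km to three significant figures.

Pressure at base of upper layers: 2530×9.81×5710 = 1.417×10^8 Pa = 20554 psi
Remaining pressure to be supplied by quartzite: 6.833×10^8 − 1.417×10^8 = 5.416×10^8 Pa
Additional depth in quartzite = 5.416×10^8 Pa / (2643 kg/m³ × 9.81 m/s²) = 20887 m
Total depth = 5710 m + 20887 m = 26597 m
= 26.597 km

26.6 km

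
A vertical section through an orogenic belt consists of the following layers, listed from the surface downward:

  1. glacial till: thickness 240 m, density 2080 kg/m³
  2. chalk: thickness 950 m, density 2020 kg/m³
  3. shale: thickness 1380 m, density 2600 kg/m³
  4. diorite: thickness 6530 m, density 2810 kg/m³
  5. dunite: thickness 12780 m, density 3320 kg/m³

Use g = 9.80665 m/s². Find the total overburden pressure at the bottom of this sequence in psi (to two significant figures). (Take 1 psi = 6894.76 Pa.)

glacial till: 2080 kg/m³ × 9.80665 m/s² × 240 m = 4.895×10^6 Pa = 710.0 psi
chalk: 2020 kg/m³ × 9.80665 m/s² × 950 m = 1.882×10^7 Pa = 2729 psi
shale: 2600 kg/m³ × 9.80665 m/s² × 1380 m = 3.519×10^7 Pa = 5103 psi
diorite: 2810 kg/m³ × 9.80665 m/s² × 6530 m = 1.799×10^8 Pa = 26099 psi
dunite: 3320 kg/m³ × 9.80665 m/s² × 12780 m = 4.161×10^8 Pa = 60349 psi
Total = 710.0 + 2729 + 5103 + 26099 + 60349 = 94991 psi

95000 psi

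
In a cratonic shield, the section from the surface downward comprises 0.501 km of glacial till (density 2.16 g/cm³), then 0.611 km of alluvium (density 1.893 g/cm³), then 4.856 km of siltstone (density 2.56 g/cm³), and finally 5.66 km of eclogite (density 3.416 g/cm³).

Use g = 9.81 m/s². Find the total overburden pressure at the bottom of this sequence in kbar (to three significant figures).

3.34 kbar

glacial till: 2160 kg/m³ × 9.81 m/s² × 501 m = 1.062×10^7 Pa = 0.1062 kbar
alluvium: 1893 kg/m³ × 9.81 m/s² × 611 m = 1.135×10^7 Pa = 0.1135 kbar
siltstone: 2560 kg/m³ × 9.81 m/s² × 4856 m = 1.220×10^8 Pa = 1.220 kbar
eclogite: 3416 kg/m³ × 9.81 m/s² × 5660 m = 1.897×10^8 Pa = 1.897 kbar
Total = 0.1062 + 0.1135 + 1.220 + 1.897 = 3.3359 kbar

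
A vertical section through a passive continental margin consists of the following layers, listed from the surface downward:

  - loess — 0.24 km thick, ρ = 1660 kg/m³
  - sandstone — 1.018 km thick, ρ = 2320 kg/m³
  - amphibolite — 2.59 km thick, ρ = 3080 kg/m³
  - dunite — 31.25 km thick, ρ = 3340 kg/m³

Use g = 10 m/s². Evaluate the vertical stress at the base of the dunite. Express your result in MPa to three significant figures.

loess: 1660 kg/m³ × 10 m/s² × 240 m = 3.984×10^6 Pa = 3.984 MPa
sandstone: 2320 kg/m³ × 10 m/s² × 1018 m = 2.362×10^7 Pa = 23.62 MPa
amphibolite: 3080 kg/m³ × 10 m/s² × 2590 m = 7.977×10^7 Pa = 79.77 MPa
dunite: 3340 kg/m³ × 10 m/s² × 31250 m = 1.044×10^9 Pa = 1044 MPa
Total = 3.984 + 23.62 + 79.77 + 1044 = 1151.1 MPa

1150 MPa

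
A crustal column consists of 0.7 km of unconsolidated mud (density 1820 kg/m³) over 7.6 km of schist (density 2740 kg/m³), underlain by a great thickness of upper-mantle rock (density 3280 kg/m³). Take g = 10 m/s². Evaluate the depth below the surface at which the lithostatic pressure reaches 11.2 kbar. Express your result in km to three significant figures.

35.7 km

Pressure at base of upper layers: 1820×10×700 + 2740×10×7600 = 2.210×10^8 Pa = 2.210 kbar
Remaining pressure to be supplied by upper-mantle rock: 1.120×10^9 − 2.210×10^8 = 8.990×10^8 Pa
Additional depth in upper-mantle rock = 8.990×10^8 Pa / (3280 kg/m³ × 10 m/s²) = 27409 m
Total depth = 8300 m + 27409 m = 35709 m
= 35.709 km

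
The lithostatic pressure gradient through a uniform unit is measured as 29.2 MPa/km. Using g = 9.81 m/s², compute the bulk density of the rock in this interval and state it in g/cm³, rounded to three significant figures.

ρ = (dP/dz)/g = 29.2 MPa/km / 9.81 m/s² = 29200 Pa/m / 9.81 m/s² = 2976.6 kg/m³
= 2.977 g/cm³

2.98 g/cm³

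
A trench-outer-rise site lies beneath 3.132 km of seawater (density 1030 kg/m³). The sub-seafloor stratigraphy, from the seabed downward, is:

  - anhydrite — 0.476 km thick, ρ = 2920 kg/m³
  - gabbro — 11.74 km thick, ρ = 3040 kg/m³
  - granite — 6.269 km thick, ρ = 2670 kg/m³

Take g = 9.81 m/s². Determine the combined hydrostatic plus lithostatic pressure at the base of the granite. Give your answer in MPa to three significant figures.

560 MPa

seawater: 1030 kg/m³ × 9.81 m/s² × 3132 m = 3.165×10^7 Pa = 31.65 MPa
anhydrite: 2920 kg/m³ × 9.81 m/s² × 476 m = 1.364×10^7 Pa = 13.64 MPa
gabbro: 3040 kg/m³ × 9.81 m/s² × 11740 m = 3.501×10^8 Pa = 350.1 MPa
granite: 2670 kg/m³ × 9.81 m/s² × 6269 m = 1.642×10^8 Pa = 164.2 MPa
Total = 31.65 + 13.64 + 350.1 + 164.2 = 559.60 MPa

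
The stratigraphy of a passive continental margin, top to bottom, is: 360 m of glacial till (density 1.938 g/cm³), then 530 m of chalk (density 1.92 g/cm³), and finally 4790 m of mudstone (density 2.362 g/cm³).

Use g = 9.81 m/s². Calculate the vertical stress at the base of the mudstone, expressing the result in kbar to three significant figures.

glacial till: 1938 kg/m³ × 9.81 m/s² × 360 m = 6.844×10^6 Pa = 0.06844 kbar
chalk: 1920 kg/m³ × 9.81 m/s² × 530 m = 9.983×10^6 Pa = 0.09983 kbar
mudstone: 2362 kg/m³ × 9.81 m/s² × 4790 m = 1.110×10^8 Pa = 1.110 kbar
Total = 0.06844 + 0.09983 + 1.110 = 1.2782 kbar

1.28 kbar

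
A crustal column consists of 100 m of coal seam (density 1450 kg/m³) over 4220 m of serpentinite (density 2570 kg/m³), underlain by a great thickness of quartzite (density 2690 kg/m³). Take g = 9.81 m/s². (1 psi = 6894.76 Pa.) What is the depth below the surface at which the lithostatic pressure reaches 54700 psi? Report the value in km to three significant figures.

14.5 km

Pressure at base of upper layers: 1450×9.81×100 + 2570×9.81×4220 = 1.078×10^8 Pa = 15637 psi
Remaining pressure to be supplied by quartzite: 3.771×10^8 − 1.078×10^8 = 2.693×10^8 Pa
Additional depth in quartzite = 2.693×10^8 Pa / (2690 kg/m³ × 9.81 m/s²) = 10206 m
Total depth = 4320 m + 10206 m = 14526 m
= 14.526 km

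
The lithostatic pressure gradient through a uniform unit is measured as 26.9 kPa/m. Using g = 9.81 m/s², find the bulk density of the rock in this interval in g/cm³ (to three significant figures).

2.74 g/cm³

ρ = (dP/dz)/g = 26.9 kPa/m / 9.81 m/s² = 26900 Pa/m / 9.81 m/s² = 2742.1 kg/m³
= 2.742 g/cm³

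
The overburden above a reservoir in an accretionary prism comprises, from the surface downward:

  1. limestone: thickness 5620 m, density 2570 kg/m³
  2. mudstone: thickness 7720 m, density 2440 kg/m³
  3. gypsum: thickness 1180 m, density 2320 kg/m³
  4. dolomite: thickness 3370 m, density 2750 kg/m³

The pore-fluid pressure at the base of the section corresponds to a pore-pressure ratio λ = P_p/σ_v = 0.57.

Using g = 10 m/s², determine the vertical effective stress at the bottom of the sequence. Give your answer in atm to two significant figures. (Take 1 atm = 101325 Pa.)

1900 atm

Overburden (lithostatic) stress σ_v:
limestone: 2570 kg/m³ × 10 m/s² × 5620 m = 1.444×10^8 Pa = 144.4 MPa
mudstone: 2440 kg/m³ × 10 m/s² × 7720 m = 1.884×10^8 Pa = 188.4 MPa
gypsum: 2320 kg/m³ × 10 m/s² × 1180 m = 2.738×10^7 Pa = 27.38 MPa
dolomite: 2750 kg/m³ × 10 m/s² × 3370 m = 9.268×10^7 Pa = 92.67 MPa
Total = 144.4 + 188.4 + 27.38 + 92.67 = 452.85 MPa
Pore pressure P_p = λ·σ_v = 0.57 × 452.9 MPa = 258.1 MPa
Effective stress σ' = σ_v − P_p = 452.9 − 258.1 = 194.73 MPa = 1921.8 atm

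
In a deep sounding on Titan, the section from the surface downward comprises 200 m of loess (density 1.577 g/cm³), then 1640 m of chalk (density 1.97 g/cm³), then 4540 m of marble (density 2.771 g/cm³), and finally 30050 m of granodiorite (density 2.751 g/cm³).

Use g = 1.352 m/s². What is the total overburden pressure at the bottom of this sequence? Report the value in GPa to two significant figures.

loess: 1577 kg/m³ × 1.352 m/s² × 200 m = 4.264×10^5 Pa = 4.264×10^-4 GPa
chalk: 1970 kg/m³ × 1.352 m/s² × 1640 m = 4.368×10^6 Pa = 4.368×10^-3 GPa
marble: 2771 kg/m³ × 1.352 m/s² × 4540 m = 1.701×10^7 Pa = 0.01701 GPa
granodiorite: 2751 kg/m³ × 1.352 m/s² × 30050 m = 1.118×10^8 Pa = 0.1118 GPa
Total = 4.264×10^-4 + 4.368×10^-3 + 0.01701 + 0.1118 = 0.13357 GPa

0.13 GPa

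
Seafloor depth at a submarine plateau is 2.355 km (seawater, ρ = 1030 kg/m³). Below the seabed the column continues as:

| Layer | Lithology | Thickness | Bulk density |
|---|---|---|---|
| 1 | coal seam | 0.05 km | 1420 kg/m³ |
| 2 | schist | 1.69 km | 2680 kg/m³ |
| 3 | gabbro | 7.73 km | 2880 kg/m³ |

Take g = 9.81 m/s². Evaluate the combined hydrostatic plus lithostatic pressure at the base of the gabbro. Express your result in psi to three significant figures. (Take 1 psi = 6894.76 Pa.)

seawater: 1030 kg/m³ × 9.81 m/s² × 2355 m = 2.380×10^7 Pa = 3451 psi
coal seam: 1420 kg/m³ × 9.81 m/s² × 50 m = 6.965×10^5 Pa = 101.0 psi
schist: 2680 kg/m³ × 9.81 m/s² × 1690 m = 4.443×10^7 Pa = 6444 psi
gabbro: 2880 kg/m³ × 9.81 m/s² × 7730 m = 2.184×10^8 Pa = 31675 psi
Total = 3451 + 101.0 + 6444 + 31675 = 41672 psi

41700 psi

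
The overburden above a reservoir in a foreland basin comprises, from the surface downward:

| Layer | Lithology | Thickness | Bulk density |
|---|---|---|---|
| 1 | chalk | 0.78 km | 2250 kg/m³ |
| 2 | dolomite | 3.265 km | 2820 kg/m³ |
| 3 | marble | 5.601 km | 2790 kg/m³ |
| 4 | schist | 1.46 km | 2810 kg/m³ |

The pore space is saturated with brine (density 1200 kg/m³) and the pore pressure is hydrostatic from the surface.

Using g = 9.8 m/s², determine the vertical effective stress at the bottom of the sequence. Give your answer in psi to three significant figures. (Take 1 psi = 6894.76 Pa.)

Overburden (lithostatic) stress σ_v:
chalk: 2250 kg/m³ × 9.8 m/s² × 780 m = 1.720×10^7 Pa = 17.20 MPa
dolomite: 2820 kg/m³ × 9.8 m/s² × 3265 m = 9.023×10^7 Pa = 90.23 MPa
marble: 2790 kg/m³ × 9.8 m/s² × 5601 m = 1.531×10^8 Pa = 153.1 MPa
schist: 2810 kg/m³ × 9.8 m/s² × 1460 m = 4.021×10^7 Pa = 40.21 MPa
Total = 17.20 + 90.23 + 153.1 + 40.21 = 300.78 MPa
Pore pressure P_p = 1200 kg/m³ × 9.8 m/s² × 11106 m = 1.306×10^8 Pa = 130.6 MPa
Effective stress σ' = σ_v − P_p = 300.8 − 130.6 = 170.17 MPa = 24681 psi

24700 psi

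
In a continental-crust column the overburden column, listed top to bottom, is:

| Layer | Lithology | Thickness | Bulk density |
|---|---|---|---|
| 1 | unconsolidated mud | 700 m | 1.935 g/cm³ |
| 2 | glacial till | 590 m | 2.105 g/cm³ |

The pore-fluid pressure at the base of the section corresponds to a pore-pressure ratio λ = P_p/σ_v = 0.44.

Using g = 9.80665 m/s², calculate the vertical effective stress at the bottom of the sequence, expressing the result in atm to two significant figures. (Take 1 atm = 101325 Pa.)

140 atm

Overburden (lithostatic) stress σ_v:
unconsolidated mud: 1935 kg/m³ × 9.80665 m/s² × 700 m = 1.328×10^7 Pa = 13.28 MPa
glacial till: 2105 kg/m³ × 9.80665 m/s² × 590 m = 1.218×10^7 Pa = 12.18 MPa
Total = 13.28 + 12.18 = 25.462 MPa
Pore pressure P_p = λ·σ_v = 0.44 × 25.46 MPa = 11.20 MPa
Effective stress σ' = σ_v − P_p = 25.46 − 11.20 = 14.259 MPa = 140.73 atm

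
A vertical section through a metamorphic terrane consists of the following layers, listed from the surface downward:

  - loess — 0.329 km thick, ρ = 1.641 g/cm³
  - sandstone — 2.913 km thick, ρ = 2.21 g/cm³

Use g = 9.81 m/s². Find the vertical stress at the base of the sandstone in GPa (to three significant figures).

0.0685 GPa

loess: 1641 kg/m³ × 9.81 m/s² × 329 m = 5.296×10^6 Pa = 5.296×10^-3 GPa
sandstone: 2210 kg/m³ × 9.81 m/s² × 2913 m = 6.315×10^7 Pa = 0.06315 GPa
Total = 5.296×10^-3 + 0.06315 = 0.068450 GPa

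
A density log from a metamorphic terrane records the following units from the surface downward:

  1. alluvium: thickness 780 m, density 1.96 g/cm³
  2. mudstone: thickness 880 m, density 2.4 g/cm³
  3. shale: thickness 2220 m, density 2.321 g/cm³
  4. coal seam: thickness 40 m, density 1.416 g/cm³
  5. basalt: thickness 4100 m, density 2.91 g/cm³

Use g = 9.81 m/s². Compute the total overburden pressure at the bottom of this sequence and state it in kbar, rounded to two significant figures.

alluvium: 1960 kg/m³ × 9.81 m/s² × 780 m = 1.500×10^7 Pa = 0.1500 kbar
mudstone: 2400 kg/m³ × 9.81 m/s² × 880 m = 2.072×10^7 Pa = 0.2072 kbar
shale: 2321 kg/m³ × 9.81 m/s² × 2220 m = 5.055×10^7 Pa = 0.5055 kbar
coal seam: 1416 kg/m³ × 9.81 m/s² × 40 m = 5.556×10^5 Pa = 5.556×10^-3 kbar
basalt: 2910 kg/m³ × 9.81 m/s² × 4100 m = 1.170×10^8 Pa = 1.170 kbar
Total = 0.1500 + 0.2072 + 0.5055 + 5.556×10^-3 + 1.170 = 2.0386 kbar

2.0 kbar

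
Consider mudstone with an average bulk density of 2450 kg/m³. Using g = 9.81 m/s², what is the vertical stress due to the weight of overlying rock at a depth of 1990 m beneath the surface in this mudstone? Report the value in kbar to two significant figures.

0.48 kbar

mudstone: 2450 kg/m³ × 9.81 m/s² × 1990 m = 4.783×10^7 Pa = 0.4783 kbar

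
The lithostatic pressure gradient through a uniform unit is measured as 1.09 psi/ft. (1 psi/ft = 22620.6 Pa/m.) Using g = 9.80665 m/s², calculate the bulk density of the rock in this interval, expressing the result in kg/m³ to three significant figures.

ρ = (dP/dz)/g = 1.09 psi/ft / 9.80665 m/s² = 24656 Pa/m / 9.80665 m/s² = 2514.3 kg/m³

2510 kg/m³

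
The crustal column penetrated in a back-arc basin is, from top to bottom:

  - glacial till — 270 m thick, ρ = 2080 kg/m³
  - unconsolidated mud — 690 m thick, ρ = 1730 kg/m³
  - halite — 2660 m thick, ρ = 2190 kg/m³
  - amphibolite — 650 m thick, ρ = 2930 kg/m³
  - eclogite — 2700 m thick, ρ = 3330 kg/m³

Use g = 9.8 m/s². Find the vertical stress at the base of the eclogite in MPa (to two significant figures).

180 MPa

glacial till: 2080 kg/m³ × 9.8 m/s² × 270 m = 5.504×10^6 Pa = 5.504 MPa
unconsolidated mud: 1730 kg/m³ × 9.8 m/s² × 690 m = 1.170×10^7 Pa = 11.70 MPa
halite: 2190 kg/m³ × 9.8 m/s² × 2660 m = 5.709×10^7 Pa = 57.09 MPa
amphibolite: 2930 kg/m³ × 9.8 m/s² × 650 m = 1.866×10^7 Pa = 18.66 MPa
eclogite: 3330 kg/m³ × 9.8 m/s² × 2700 m = 8.811×10^7 Pa = 88.11 MPa
Total = 5.504 + 11.70 + 57.09 + 18.66 + 88.11 = 181.07 MPa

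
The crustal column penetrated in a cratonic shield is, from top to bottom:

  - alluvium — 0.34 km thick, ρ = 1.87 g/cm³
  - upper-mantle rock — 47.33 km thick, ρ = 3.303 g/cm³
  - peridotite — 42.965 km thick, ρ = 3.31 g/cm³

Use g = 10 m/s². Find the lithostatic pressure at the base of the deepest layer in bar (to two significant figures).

30000 bar

alluvium: 1870 kg/m³ × 10 m/s² × 340 m = 6.358×10^6 Pa = 63.58 bar
upper-mantle rock: 3303 kg/m³ × 10 m/s² × 47330 m = 1.563×10^9 Pa = 15633 bar
peridotite: 3310 kg/m³ × 10 m/s² × 42965 m = 1.422×10^9 Pa = 14221 bar
Total = 63.58 + 15633 + 14221 = 29918 bar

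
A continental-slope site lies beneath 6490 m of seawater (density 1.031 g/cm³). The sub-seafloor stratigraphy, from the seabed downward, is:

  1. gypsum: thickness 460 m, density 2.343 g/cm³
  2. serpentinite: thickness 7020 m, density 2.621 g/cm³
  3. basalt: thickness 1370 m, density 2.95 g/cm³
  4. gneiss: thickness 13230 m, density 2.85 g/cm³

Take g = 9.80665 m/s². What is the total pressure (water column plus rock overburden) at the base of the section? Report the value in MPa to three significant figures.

666 MPa

seawater: 1031 kg/m³ × 9.80665 m/s² × 6490 m = 6.562×10^7 Pa = 65.62 MPa
gypsum: 2343 kg/m³ × 9.80665 m/s² × 460 m = 1.057×10^7 Pa = 10.57 MPa
serpentinite: 2621 kg/m³ × 9.80665 m/s² × 7020 m = 1.804×10^8 Pa = 180.4 MPa
basalt: 2950 kg/m³ × 9.80665 m/s² × 1370 m = 3.963×10^7 Pa = 39.63 MPa
gneiss: 2850 kg/m³ × 9.80665 m/s² × 13230 m = 3.698×10^8 Pa = 369.8 MPa
Total = 65.62 + 10.57 + 180.4 + 39.63 + 369.8 = 666.02 MPa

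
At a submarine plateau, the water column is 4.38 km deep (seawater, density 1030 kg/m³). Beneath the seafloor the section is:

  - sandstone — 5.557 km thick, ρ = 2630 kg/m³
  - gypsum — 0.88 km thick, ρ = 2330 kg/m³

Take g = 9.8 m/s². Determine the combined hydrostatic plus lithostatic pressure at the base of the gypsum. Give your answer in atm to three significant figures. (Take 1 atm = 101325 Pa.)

seawater: 1030 kg/m³ × 9.8 m/s² × 4380 m = 4.421×10^7 Pa = 436.3 atm
sandstone: 2630 kg/m³ × 9.8 m/s² × 5557 m = 1.432×10^8 Pa = 1414 atm
gypsum: 2330 kg/m³ × 9.8 m/s² × 880 m = 2.009×10^7 Pa = 198.3 atm
Total = 436.3 + 1414 + 198.3 = 2048.2 atm

2050 atm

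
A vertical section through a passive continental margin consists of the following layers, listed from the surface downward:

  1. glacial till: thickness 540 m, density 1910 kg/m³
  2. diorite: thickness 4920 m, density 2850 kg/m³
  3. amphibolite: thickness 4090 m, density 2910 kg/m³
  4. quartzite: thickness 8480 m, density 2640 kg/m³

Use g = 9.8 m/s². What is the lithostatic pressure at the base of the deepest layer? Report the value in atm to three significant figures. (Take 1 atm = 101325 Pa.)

glacial till: 1910 kg/m³ × 9.8 m/s² × 540 m = 1.011×10^7 Pa = 99.76 atm
diorite: 2850 kg/m³ × 9.8 m/s² × 4920 m = 1.374×10^8 Pa = 1356 atm
amphibolite: 2910 kg/m³ × 9.8 m/s² × 4090 m = 1.166×10^8 Pa = 1151 atm
quartzite: 2640 kg/m³ × 9.8 m/s² × 8480 m = 2.194×10^8 Pa = 2165 atm
Total = 99.76 + 1356 + 1151 + 2165 = 4772.3 atm

4770 atm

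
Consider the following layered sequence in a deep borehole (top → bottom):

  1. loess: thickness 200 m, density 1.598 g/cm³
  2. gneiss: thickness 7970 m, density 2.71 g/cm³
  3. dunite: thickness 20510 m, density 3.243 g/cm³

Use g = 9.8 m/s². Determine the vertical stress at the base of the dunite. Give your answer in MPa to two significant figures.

loess: 1598 kg/m³ × 9.8 m/s² × 200 m = 3.132×10^6 Pa = 3.132 MPa
gneiss: 2710 kg/m³ × 9.8 m/s² × 7970 m = 2.117×10^8 Pa = 211.7 MPa
dunite: 3243 kg/m³ × 9.8 m/s² × 20510 m = 6.518×10^8 Pa = 651.8 MPa
Total = 3.132 + 211.7 + 651.8 = 866.64 MPa

870 MPa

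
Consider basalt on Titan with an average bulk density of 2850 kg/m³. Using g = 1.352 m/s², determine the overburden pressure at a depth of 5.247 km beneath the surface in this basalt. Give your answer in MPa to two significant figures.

20 MPa

basalt: 2850 kg/m³ × 1.352 m/s² × 5247 m = 2.022×10^7 Pa = 20.22 MPa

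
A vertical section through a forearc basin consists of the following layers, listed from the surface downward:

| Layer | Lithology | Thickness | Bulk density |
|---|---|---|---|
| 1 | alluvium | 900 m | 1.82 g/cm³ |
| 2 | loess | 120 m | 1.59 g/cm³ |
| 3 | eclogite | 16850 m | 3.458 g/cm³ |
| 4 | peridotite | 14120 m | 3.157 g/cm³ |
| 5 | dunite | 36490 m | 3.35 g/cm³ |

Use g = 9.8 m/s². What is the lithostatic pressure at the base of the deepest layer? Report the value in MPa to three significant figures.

2220 MPa

alluvium: 1820 kg/m³ × 9.8 m/s² × 900 m = 1.605×10^7 Pa = 16.05 MPa
loess: 1590 kg/m³ × 9.8 m/s² × 120 m = 1.870×10^6 Pa = 1.870 MPa
eclogite: 3458 kg/m³ × 9.8 m/s² × 16850 m = 5.710×10^8 Pa = 571.0 MPa
peridotite: 3157 kg/m³ × 9.8 m/s² × 14120 m = 4.369×10^8 Pa = 436.9 MPa
dunite: 3350 kg/m³ × 9.8 m/s² × 36490 m = 1.198×10^9 Pa = 1198 MPa
Total = 16.05 + 1.870 + 571.0 + 436.9 + 1198 = 2223.8 MPa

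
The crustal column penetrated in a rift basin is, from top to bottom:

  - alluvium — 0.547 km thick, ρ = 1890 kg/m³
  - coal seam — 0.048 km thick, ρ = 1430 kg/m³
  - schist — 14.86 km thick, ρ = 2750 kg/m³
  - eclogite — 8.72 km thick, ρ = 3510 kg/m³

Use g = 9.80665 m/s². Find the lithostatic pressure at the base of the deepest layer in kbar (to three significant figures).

alluvium: 1890 kg/m³ × 9.80665 m/s² × 547 m = 1.014×10^7 Pa = 0.1014 kbar
coal seam: 1430 kg/m³ × 9.80665 m/s² × 48 m = 6.731×10^5 Pa = 6.731×10^-3 kbar
schist: 2750 kg/m³ × 9.80665 m/s² × 14860 m = 4.007×10^8 Pa = 4.007 kbar
eclogite: 3510 kg/m³ × 9.80665 m/s² × 8720 m = 3.002×10^8 Pa = 3.002 kbar
Total = 0.1014 + 6.731×10^-3 + 4.007 + 3.002 = 7.1171 kbar

7.12 kbar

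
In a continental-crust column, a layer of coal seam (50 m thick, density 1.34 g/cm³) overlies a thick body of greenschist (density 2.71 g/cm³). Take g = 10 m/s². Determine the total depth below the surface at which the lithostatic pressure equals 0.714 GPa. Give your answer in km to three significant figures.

Pressure at base of upper layers: 1340×10×50 = 6.700×10^5 Pa = 6.700×10^-4 GPa
Remaining pressure to be supplied by greenschist: 7.140×10^8 − 6.700×10^5 = 7.133×10^8 Pa
Additional depth in greenschist = 7.133×10^8 Pa / (2710 kg/m³ × 10 m/s²) = 26322 m
Total depth = 50 m + 26322 m = 26372 m
= 26.372 km

26.4 km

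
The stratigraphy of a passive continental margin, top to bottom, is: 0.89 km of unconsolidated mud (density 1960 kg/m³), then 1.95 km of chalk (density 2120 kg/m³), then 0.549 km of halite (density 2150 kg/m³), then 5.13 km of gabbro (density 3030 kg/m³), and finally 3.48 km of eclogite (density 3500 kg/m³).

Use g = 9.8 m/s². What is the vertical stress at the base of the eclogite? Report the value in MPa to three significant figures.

341 MPa

unconsolidated mud: 1960 kg/m³ × 9.8 m/s² × 890 m = 1.710×10^7 Pa = 17.10 MPa
chalk: 2120 kg/m³ × 9.8 m/s² × 1950 m = 4.051×10^7 Pa = 40.51 MPa
halite: 2150 kg/m³ × 9.8 m/s² × 549 m = 1.157×10^7 Pa = 11.57 MPa
gabbro: 3030 kg/m³ × 9.8 m/s² × 5130 m = 1.523×10^8 Pa = 152.3 MPa
eclogite: 3500 kg/m³ × 9.8 m/s² × 3480 m = 1.194×10^8 Pa = 119.4 MPa
Total = 17.10 + 40.51 + 11.57 + 152.3 + 119.4 = 340.87 MPa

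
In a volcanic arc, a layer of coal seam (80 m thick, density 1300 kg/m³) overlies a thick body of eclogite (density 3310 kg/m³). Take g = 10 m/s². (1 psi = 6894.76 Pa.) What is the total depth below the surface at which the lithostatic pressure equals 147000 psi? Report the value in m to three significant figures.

30700 m

Pressure at base of upper layers: 1300×10×80 = 1.040×10^6 Pa = 150.8 psi
Remaining pressure to be supplied by eclogite: 1.014×10^9 − 1.040×10^6 = 1.012×10^9 Pa
Additional depth in eclogite = 1.012×10^9 Pa / (3310 kg/m³ × 10 m/s²) = 30589 m
Total depth = 80 m + 30589 m = 30669 m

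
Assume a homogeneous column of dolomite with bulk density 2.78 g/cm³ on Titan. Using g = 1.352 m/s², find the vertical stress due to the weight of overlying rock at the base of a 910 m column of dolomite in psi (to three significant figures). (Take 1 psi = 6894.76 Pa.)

dolomite: 2780 kg/m³ × 1.352 m/s² × 910 m = 3.420×10^6 Pa = 496.1 psi

496 psi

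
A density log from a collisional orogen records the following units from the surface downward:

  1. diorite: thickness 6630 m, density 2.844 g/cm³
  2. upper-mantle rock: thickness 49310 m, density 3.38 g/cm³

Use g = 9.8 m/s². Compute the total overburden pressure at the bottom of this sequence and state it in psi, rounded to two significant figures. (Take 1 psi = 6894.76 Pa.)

260000 psi

diorite: 2844 kg/m³ × 9.8 m/s² × 6630 m = 1.848×10^8 Pa = 26801 psi
upper-mantle rock: 3380 kg/m³ × 9.8 m/s² × 49310 m = 1.633×10^9 Pa = 2.369×10^5 psi
Total = 26801 + 2.369×10^5 = 2.6370×10^5 psi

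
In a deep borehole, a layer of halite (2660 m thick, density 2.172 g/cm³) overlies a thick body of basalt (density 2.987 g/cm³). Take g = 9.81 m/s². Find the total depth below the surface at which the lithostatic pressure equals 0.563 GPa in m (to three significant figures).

Pressure at base of upper layers: 2172×9.81×2660 = 5.668×10^7 Pa = 0.05668 GPa
Remaining pressure to be supplied by basalt: 5.630×10^8 − 5.668×10^7 = 5.063×10^8 Pa
Additional depth in basalt = 5.063×10^8 Pa / (2987 kg/m³ × 9.81 m/s²) = 17279 m
Total depth = 2660 m + 17279 m = 19939 m

19900 m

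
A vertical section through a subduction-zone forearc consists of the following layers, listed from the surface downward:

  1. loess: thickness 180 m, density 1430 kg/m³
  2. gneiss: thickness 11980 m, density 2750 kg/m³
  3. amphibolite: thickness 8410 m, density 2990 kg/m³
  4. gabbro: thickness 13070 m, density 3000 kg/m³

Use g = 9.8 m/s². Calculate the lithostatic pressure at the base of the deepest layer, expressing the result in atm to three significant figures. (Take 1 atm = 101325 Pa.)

loess: 1430 kg/m³ × 9.8 m/s² × 180 m = 2.523×10^6 Pa = 24.90 atm
gneiss: 2750 kg/m³ × 9.8 m/s² × 11980 m = 3.229×10^8 Pa = 3186 atm
amphibolite: 2990 kg/m³ × 9.8 m/s² × 8410 m = 2.464×10^8 Pa = 2432 atm
gabbro: 3000 kg/m³ × 9.8 m/s² × 13070 m = 3.843×10^8 Pa = 3792 atm
Total = 24.90 + 3186 + 2432 + 3792 = 9435.7 atm

9440 atm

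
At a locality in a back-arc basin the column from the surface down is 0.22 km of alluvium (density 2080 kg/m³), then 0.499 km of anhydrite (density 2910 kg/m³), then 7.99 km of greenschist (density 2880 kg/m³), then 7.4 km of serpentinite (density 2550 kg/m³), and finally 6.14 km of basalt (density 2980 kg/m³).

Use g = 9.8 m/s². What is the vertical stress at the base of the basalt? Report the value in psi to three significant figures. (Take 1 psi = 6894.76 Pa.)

alluvium: 2080 kg/m³ × 9.8 m/s² × 220 m = 4.484×10^6 Pa = 650.4 psi
anhydrite: 2910 kg/m³ × 9.8 m/s² × 499 m = 1.423×10^7 Pa = 2064 psi
greenschist: 2880 kg/m³ × 9.8 m/s² × 7990 m = 2.255×10^8 Pa = 32707 psi
serpentinite: 2550 kg/m³ × 9.8 m/s² × 7400 m = 1.849×10^8 Pa = 26821 psi
basalt: 2980 kg/m³ × 9.8 m/s² × 6140 m = 1.793×10^8 Pa = 26007 psi
Total = 650.4 + 2064 + 32707 + 26821 + 26007 = 88250 psi

88300 psi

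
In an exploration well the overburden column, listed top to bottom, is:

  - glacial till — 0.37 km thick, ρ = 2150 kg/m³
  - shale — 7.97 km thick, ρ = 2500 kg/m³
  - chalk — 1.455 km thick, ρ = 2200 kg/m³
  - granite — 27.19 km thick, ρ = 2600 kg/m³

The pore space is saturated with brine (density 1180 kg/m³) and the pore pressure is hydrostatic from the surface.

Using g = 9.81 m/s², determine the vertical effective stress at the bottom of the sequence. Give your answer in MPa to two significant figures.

Overburden (lithostatic) stress σ_v:
glacial till: 2150 kg/m³ × 9.81 m/s² × 370 m = 7.804×10^6 Pa = 7.804 MPa
shale: 2500 kg/m³ × 9.81 m/s² × 7970 m = 1.955×10^8 Pa = 195.5 MPa
chalk: 2200 kg/m³ × 9.81 m/s² × 1455 m = 3.140×10^7 Pa = 31.40 MPa
granite: 2600 kg/m³ × 9.81 m/s² × 27190 m = 6.935×10^8 Pa = 693.5 MPa
Total = 7.804 + 195.5 + 31.40 + 693.5 = 928.18 MPa
Pore pressure P_p = 1180 kg/m³ × 9.81 m/s² × 36985 m = 4.281×10^8 Pa = 428.1 MPa
Effective stress σ' = σ_v − P_p = 928.2 − 428.1 = 500.05 MPa

500 MPa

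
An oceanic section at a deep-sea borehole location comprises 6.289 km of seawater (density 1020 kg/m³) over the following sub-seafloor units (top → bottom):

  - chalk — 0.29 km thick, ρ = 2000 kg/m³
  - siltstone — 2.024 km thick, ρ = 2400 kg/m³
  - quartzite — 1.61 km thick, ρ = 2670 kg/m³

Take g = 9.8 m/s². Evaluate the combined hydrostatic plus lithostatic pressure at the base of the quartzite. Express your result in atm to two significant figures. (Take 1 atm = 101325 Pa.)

1600 atm

seawater: 1020 kg/m³ × 9.8 m/s² × 6289 m = 6.286×10^7 Pa = 620.4 atm
chalk: 2000 kg/m³ × 9.8 m/s² × 290 m = 5.684×10^6 Pa = 56.10 atm
siltstone: 2400 kg/m³ × 9.8 m/s² × 2024 m = 4.760×10^7 Pa = 469.8 atm
quartzite: 2670 kg/m³ × 9.8 m/s² × 1610 m = 4.213×10^7 Pa = 415.8 atm
Total = 620.4 + 56.10 + 469.8 + 415.8 = 1562.1 atm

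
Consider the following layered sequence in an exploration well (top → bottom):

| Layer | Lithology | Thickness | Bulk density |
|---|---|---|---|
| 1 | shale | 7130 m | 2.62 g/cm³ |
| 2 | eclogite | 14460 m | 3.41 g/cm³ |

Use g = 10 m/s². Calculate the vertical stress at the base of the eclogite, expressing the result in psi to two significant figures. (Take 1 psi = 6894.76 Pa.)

shale: 2620 kg/m³ × 10 m/s² × 7130 m = 1.868×10^8 Pa = 27094 psi
eclogite: 3410 kg/m³ × 10 m/s² × 14460 m = 4.931×10^8 Pa = 71516 psi
Total = 27094 + 71516 = 98610 psi

99000 psi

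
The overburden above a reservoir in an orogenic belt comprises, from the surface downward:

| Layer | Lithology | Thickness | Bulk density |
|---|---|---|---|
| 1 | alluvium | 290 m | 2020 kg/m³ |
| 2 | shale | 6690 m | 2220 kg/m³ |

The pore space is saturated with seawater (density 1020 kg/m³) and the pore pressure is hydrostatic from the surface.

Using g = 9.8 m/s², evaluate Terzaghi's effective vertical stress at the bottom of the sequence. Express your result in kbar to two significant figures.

Overburden (lithostatic) stress σ_v:
alluvium: 2020 kg/m³ × 9.8 m/s² × 290 m = 5.741×10^6 Pa = 5.741 MPa
shale: 2220 kg/m³ × 9.8 m/s² × 6690 m = 1.455×10^8 Pa = 145.5 MPa
Total = 5.741 + 145.5 = 151.29 MPa
Pore pressure P_p = 1020 kg/m³ × 9.8 m/s² × 6980 m = 6.977×10^7 Pa = 69.77 MPa
Effective stress σ' = σ_v − P_p = 151.3 − 69.77 = 81.516 MPa = 0.81516 kbar

0.82 kbar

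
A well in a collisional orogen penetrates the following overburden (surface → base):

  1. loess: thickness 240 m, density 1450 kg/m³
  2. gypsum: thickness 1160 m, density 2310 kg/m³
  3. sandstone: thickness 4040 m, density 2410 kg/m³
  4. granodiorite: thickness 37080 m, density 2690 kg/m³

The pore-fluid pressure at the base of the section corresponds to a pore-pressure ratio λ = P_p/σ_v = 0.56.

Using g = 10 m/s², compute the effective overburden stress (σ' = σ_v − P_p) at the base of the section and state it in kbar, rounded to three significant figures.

Overburden (lithostatic) stress σ_v:
loess: 1450 kg/m³ × 10 m/s² × 240 m = 3.480×10^6 Pa = 3.480 MPa
gypsum: 2310 kg/m³ × 10 m/s² × 1160 m = 2.680×10^7 Pa = 26.80 MPa
sandstone: 2410 kg/m³ × 10 m/s² × 4040 m = 9.736×10^7 Pa = 97.36 MPa
granodiorite: 2690 kg/m³ × 10 m/s² × 37080 m = 9.975×10^8 Pa = 997.5 MPa
Total = 3.480 + 26.80 + 97.36 + 997.5 = 1125.1 MPa
Pore pressure P_p = λ·σ_v = 0.56 × 1125 MPa = 630.1 MPa
Effective stress σ' = σ_v − P_p = 1125 − 630.1 = 495.04 MPa = 4.9504 kbar

4.95 kbar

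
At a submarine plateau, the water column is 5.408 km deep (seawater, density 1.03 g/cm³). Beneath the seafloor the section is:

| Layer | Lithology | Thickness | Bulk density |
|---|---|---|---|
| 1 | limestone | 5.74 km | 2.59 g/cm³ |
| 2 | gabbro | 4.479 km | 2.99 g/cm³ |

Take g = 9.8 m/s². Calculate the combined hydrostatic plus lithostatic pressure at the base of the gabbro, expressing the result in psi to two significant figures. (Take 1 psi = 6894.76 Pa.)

48000 psi

seawater: 1030 kg/m³ × 9.8 m/s² × 5408 m = 5.459×10^7 Pa = 7917 psi
limestone: 2590 kg/m³ × 9.8 m/s² × 5740 m = 1.457×10^8 Pa = 21131 psi
gabbro: 2990 kg/m³ × 9.8 m/s² × 4479 m = 1.312×10^8 Pa = 19035 psi
Total = 7917 + 21131 + 19035 = 48084 psi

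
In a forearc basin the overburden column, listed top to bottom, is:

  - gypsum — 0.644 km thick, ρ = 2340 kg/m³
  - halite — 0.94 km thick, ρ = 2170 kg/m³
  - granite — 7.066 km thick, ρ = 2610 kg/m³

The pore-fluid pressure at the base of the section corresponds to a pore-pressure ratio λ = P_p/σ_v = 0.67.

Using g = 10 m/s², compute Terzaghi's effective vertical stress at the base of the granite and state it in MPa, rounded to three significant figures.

72.6 MPa

Overburden (lithostatic) stress σ_v:
gypsum: 2340 kg/m³ × 10 m/s² × 644 m = 1.507×10^7 Pa = 15.07 MPa
halite: 2170 kg/m³ × 10 m/s² × 940 m = 2.040×10^7 Pa = 20.40 MPa
granite: 2610 kg/m³ × 10 m/s² × 7066 m = 1.844×10^8 Pa = 184.4 MPa
Total = 15.07 + 20.40 + 184.4 = 219.89 MPa
Pore pressure P_p = λ·σ_v = 0.67 × 219.9 MPa = 147.3 MPa
Effective stress σ' = σ_v − P_p = 219.9 − 147.3 = 72.564 MPa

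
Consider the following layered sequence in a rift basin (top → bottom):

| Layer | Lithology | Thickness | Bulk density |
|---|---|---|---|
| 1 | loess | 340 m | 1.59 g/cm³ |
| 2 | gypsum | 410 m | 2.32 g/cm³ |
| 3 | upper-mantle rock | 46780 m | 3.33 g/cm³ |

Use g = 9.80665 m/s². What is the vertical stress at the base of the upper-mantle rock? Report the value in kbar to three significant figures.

15.4 kbar

loess: 1590 kg/m³ × 9.80665 m/s² × 340 m = 5.301×10^6 Pa = 0.05301 kbar
gypsum: 2320 kg/m³ × 9.80665 m/s² × 410 m = 9.328×10^6 Pa = 0.09328 kbar
upper-mantle rock: 3330 kg/m³ × 9.80665 m/s² × 46780 m = 1.528×10^9 Pa = 15.28 kbar
Total = 0.05301 + 0.09328 + 15.28 = 15.423 kbar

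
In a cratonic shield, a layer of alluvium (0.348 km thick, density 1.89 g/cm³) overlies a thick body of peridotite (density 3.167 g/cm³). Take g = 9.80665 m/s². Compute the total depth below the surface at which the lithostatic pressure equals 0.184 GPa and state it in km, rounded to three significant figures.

6.06 km

Pressure at base of upper layers: 1890×9.80665×348 = 6.450×10^6 Pa = 6.450×10^-3 GPa
Remaining pressure to be supplied by peridotite: 1.840×10^8 − 6.450×10^6 = 1.775×10^8 Pa
Additional depth in peridotite = 1.775×10^8 Pa / (3167 kg/m³ × 9.80665 m/s²) = 5716.8 m
Total depth = 348 m + 5716.8 m = 6064.8 m
= 6.0648 km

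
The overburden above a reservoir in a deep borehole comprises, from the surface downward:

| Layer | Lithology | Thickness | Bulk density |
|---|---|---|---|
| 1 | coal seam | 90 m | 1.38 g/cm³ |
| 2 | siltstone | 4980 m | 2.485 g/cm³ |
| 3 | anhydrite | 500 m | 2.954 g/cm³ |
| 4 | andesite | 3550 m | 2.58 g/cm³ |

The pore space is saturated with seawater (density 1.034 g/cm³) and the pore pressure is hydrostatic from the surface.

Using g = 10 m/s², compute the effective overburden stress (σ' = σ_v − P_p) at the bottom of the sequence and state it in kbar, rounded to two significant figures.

1.4 kbar

Overburden (lithostatic) stress σ_v:
coal seam: 1380 kg/m³ × 10 m/s² × 90 m = 1.242×10^6 Pa = 1.242 MPa
siltstone: 2485 kg/m³ × 10 m/s² × 4980 m = 1.238×10^8 Pa = 123.8 MPa
anhydrite: 2954 kg/m³ × 10 m/s² × 500 m = 1.477×10^7 Pa = 14.77 MPa
andesite: 2580 kg/m³ × 10 m/s² × 3550 m = 9.159×10^7 Pa = 91.59 MPa
Total = 1.242 + 123.8 + 14.77 + 91.59 = 231.36 MPa
Pore pressure P_p = 1034 kg/m³ × 10 m/s² × 9120 m = 9.430×10^7 Pa = 94.30 MPa
Effective stress σ' = σ_v − P_p = 231.4 − 94.30 = 137.05 MPa = 1.3705 kbar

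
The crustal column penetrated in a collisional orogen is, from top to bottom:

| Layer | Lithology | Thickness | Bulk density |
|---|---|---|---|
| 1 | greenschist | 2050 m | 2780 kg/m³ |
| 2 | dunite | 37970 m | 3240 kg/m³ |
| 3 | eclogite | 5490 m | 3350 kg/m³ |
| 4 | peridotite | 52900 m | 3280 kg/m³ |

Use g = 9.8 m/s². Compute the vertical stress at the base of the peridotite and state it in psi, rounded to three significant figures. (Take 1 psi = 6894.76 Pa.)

greenschist: 2780 kg/m³ × 9.8 m/s² × 2050 m = 5.585×10^7 Pa = 8100 psi
dunite: 3240 kg/m³ × 9.8 m/s² × 37970 m = 1.206×10^9 Pa = 1.749×10^5 psi
eclogite: 3350 kg/m³ × 9.8 m/s² × 5490 m = 1.802×10^8 Pa = 26141 psi
peridotite: 3280 kg/m³ × 9.8 m/s² × 52900 m = 1.700×10^9 Pa = 2.466×10^5 psi
Total = 8100 + 1.749×10^5 + 26141 + 2.466×10^5 = 4.5573×10^5 psi

456000 psi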